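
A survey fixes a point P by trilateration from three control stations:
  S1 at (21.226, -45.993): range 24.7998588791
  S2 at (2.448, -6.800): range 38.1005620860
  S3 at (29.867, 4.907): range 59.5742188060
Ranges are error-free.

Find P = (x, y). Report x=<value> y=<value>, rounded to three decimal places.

eq1: (x − 21.226)² + (y + 45.993)² = 24.7998588791²
eq2: (x − 2.448)² + (y + 6.800)² = 38.1005620860²
eq3: (x − 29.867)² + (y − 4.907)² = 59.5742188060²
eq3−eq1, eq3−eq2 (x²,y² cancel):
  -17.282·x − 101.800·y = 4583.837333
  -54.838·x − 23.414·y = 1233.551081
det = -17.282·-23.414 − -101.800·-54.838 = -5177.867652
x = (4583.837333·-23.414 − -101.800·1233.551081) / -5177.867652 = -3.524527
y = (-17.282·1233.551081 − 4583.837333·-54.838) / -5177.867652 = -44.429533

x=-3.525 y=-44.430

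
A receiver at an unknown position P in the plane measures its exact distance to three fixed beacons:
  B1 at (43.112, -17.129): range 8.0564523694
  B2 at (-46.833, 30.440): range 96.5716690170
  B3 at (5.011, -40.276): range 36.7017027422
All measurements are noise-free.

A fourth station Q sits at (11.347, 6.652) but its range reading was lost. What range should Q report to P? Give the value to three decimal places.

35.959

eq1: (x − 43.112)² + (y + 17.129)² = 8.0564523694²
eq2: (x + 46.833)² + (y − 30.440)² = 96.5716690170²
eq3: (x − 5.011)² + (y + 40.276)² = 36.7017027422²
eq2−eq3, eq2−eq1 (x²,y² cancel):
  103.688·x − 141.432·y = 6506.415081
  179.890·x − 95.138·y = 8293.304528
det = 103.688·-95.138 − -141.432·179.890 = 15577.533536
x = (6506.415081·-95.138 − -141.432·8293.304528) / 15577.533536 = 35.559630
y = (103.688·8293.304528 − 6506.415081·179.890) / 15577.533536 = -19.934019
|P − Q| = √((35.559630 − 11.347)² + (-19.934019 − 6.652)²) = 35.959253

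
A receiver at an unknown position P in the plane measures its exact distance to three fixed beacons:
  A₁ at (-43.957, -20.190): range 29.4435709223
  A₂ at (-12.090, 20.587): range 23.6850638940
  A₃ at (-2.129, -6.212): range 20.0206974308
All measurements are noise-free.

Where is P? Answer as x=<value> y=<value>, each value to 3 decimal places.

x=-21.499 y=-1.149

eq1: (x + 43.957)² + (y + 20.190)² = 29.4435709223²
eq2: (x + 12.090)² + (y − 20.587)² = 23.6850638940²
eq3: (x + 2.129)² + (y + 6.212)² = 20.0206974308²
eq2−eq3, eq2−eq1 (x²,y² cancel):
  19.922·x − 53.598·y = -366.717158
  -63.734·x − 81.554·y = 1463.919663
det = 19.922·-81.554 − -53.598·-63.734 = -5040.733720
x = (-366.717158·-81.554 − -53.598·1463.919663) / -5040.733720 = -21.498937
y = (19.922·1463.919663 − -366.717158·-63.734) / -5040.733720 = -1.149011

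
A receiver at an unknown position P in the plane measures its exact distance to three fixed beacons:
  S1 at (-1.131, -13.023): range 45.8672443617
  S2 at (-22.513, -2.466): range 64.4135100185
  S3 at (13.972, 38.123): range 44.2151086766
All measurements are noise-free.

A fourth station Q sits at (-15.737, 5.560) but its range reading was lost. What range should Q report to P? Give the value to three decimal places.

57.383

eq1: (x + 1.131)² + (y + 13.023)² = 45.8672443617²
eq2: (x + 22.513)² + (y + 2.466)² = 64.4135100185²
eq3: (x − 13.972)² + (y − 38.123)² = 44.2151086766²
eq1−eq2, eq1−eq3 (x²,y² cancel):
  -42.764·x + 21.114·y = -1703.257533
  30.206·x + 102.292·y = 1626.530493
det = -42.764·102.292 − 21.114·30.206 = -5012.184572
x = (-1703.257533·102.292 − 21.114·1626.530493) / -5012.184572 = 41.613029
y = (-42.764·1626.530493 − -1703.257533·30.206) / -5012.184572 = 3.612866
|P − Q| = √((41.613029 − -15.737)² + (3.612866 − 5.560)²) = 57.383074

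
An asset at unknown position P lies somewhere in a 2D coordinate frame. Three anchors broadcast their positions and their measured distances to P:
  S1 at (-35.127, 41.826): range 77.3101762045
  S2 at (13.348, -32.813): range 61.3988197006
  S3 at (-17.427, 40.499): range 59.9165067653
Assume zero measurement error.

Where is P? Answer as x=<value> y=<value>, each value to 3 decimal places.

x=39.758 y=22.615

eq1: (x + 35.127)² + (y − 41.826)² = 77.3101762045²
eq2: (x − 13.348)² + (y + 32.813)² = 61.3988197006²
eq3: (x + 17.427)² + (y − 40.499)² = 59.9165067653²
eq3−eq2, eq3−eq1 (x²,y² cancel):
  61.550·x − 146.624·y = -868.834535
  -35.400·x + 2.654·y = -1347.424487
det = 61.550·2.654 − -146.624·-35.400 = -5027.135900
x = (-868.834535·2.654 − -146.624·-1347.424487) / -5027.135900 = 39.758355
y = (61.550·-1347.424487 − -868.834535·-35.400) / -5027.135900 = 22.615406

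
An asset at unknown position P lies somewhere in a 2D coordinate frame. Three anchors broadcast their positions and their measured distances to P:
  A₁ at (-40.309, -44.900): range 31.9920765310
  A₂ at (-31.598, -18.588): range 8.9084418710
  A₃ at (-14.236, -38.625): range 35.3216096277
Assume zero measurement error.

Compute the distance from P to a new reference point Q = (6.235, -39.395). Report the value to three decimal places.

51.965

eq1: (x + 40.309)² + (y + 44.900)² = 31.9920765310²
eq2: (x + 31.598)² + (y + 18.588)² = 8.9084418710²
eq3: (x + 14.236)² + (y + 38.625)² = 35.3216096277²
eq3−eq2, eq3−eq1 (x²,y² cancel):
  -34.724·x + 40.074·y = 817.648797
  -52.146·x − 12.550·y = 2170.394306
det = -34.724·-12.550 − 40.074·-52.146 = 2525.485004
x = (817.648797·-12.550 − 40.074·2170.394306) / 2525.485004 = -38.502653
y = (-34.724·2170.394306 − 817.648797·-52.146) / 2525.485004 = -12.958959
|P − Q| = √((-38.502653 − 6.235)² + (-12.958959 − -39.395)²) = 51.964621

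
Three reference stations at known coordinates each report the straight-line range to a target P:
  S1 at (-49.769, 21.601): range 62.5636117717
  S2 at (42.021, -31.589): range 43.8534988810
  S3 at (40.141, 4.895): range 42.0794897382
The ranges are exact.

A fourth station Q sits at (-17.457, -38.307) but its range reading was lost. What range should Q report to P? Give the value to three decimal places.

eq1: (x + 49.769)² + (y − 21.601)² = 62.5636117717²
eq2: (x − 42.021)² + (y + 31.589)² = 43.8534988810²
eq3: (x − 40.141)² + (y − 4.895)² = 42.0794897382²
eq3−eq1, eq3−eq2 (x²,y² cancel):
  -179.820·x + 33.412·y = -835.226405
  3.760·x − 72.968·y = 975.922549
det = -179.820·-72.968 − 33.412·3.760 = 12995.476640
x = (-835.226405·-72.968 − 33.412·975.922549) / 12995.476640 = 2.180549
y = (-179.820·975.922549 − -835.226405·3.760) / 12995.476640 = -13.262302
|P − Q| = √((2.180549 − -17.457)² + (-13.262302 − -38.307)²) = 31.825622

31.826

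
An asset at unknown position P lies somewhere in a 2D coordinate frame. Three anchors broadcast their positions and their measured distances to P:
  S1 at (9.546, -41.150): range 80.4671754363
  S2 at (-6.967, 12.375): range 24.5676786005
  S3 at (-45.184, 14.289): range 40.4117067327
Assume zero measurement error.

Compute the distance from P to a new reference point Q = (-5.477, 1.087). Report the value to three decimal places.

35.943

eq1: (x − 9.546)² + (y + 41.150)² = 80.4671754363²
eq2: (x + 6.967)² + (y − 12.375)² = 24.5676786005²
eq3: (x + 45.184)² + (y − 14.289)² = 40.4117067327²
eq1−eq2, eq1−eq3 (x²,y² cancel):
  -33.026·x + 107.050·y = 4288.626589
  -109.460·x + 110.878·y = 5303.181043
det = -33.026·110.878 − 107.050·-109.460 = 8055.836172
x = (4288.626589·110.878 − 107.050·5303.181043) / 8055.836172 = -11.444025
y = (-33.026·5303.181043 − 4288.626589·-109.460) / 8055.836172 = 36.531305
|P − Q| = √((-11.444025 − -5.477)² + (36.531305 − 1.087)²) = 35.943068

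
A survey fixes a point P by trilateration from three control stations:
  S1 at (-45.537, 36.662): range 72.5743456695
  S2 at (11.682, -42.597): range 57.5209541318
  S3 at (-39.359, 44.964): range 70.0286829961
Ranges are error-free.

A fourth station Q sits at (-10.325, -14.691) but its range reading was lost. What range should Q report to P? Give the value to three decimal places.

eq1: (x + 45.537)² + (y − 36.662)² = 72.5743456695²
eq2: (x − 11.682)² + (y + 42.597)² = 57.5209541318²
eq3: (x + 39.359)² + (y − 44.964)² = 70.0286829961²
eq3−eq2, eq3−eq1 (x²,y² cancel):
  102.082·x − 175.122·y = -24.562366
  -12.356·x − 16.604·y = -516.190771
det = 102.082·-16.604 − -175.122·-12.356 = -3858.776960
x = (-24.562366·-16.604 − -175.122·-516.190771) / -3858.776960 = 23.320479
y = (102.082·-516.190771 − -24.562366·-12.356) / -3858.776960 = 13.734217
|P − Q| = √((23.320479 − -10.325)² + (13.734217 − -14.691)²) = 44.045558

44.046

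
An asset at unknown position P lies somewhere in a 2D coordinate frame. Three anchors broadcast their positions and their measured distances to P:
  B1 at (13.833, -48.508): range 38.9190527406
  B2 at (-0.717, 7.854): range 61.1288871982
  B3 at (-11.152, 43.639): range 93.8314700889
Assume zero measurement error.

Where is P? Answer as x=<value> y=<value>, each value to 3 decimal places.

x=47.743 y=-29.407

eq1: (x − 13.833)² + (y + 48.508)² = 38.9190527406²
eq2: (x + 0.717)² + (y − 7.854)² = 61.1288871982²
eq3: (x + 11.152)² + (y − 43.639)² = 93.8314700889²
eq2−eq3, eq2−eq1 (x²,y² cancel):
  -20.870·x + 71.570·y = -3101.073909
  29.100·x − 112.724·y = 4704.226732
det = -20.870·-112.724 − 71.570·29.100 = 269.862880
x = (-3101.073909·-112.724 − 71.570·4704.226732) / 269.862880 = 47.742572
y = (-20.870·4704.226732 − -3101.073909·29.100) / 269.862880 = -29.407383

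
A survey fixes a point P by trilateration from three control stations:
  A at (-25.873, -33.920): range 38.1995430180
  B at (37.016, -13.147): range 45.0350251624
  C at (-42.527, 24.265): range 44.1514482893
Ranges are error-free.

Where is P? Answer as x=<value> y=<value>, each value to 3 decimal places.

x=-6.371 y=-1.074

eq1: (x + 25.873)² + (y + 33.920)² = 38.1995430180²
eq2: (x − 37.016)² + (y + 13.147)² = 45.0350251624²
eq3: (x + 42.527)² + (y − 24.265)² = 44.1514482893²
eq3−eq1, eq3−eq2 (x²,y² cancel):
  33.308·x − 116.370·y = -87.212126
  159.086·x − 74.824·y = -933.111194
det = 33.308·-74.824 − -116.370·159.086 = 16020.600028
x = (-87.212126·-74.824 − -116.370·-933.111194) / 16020.600028 = -6.370585
y = (33.308·-933.111194 − -87.212126·159.086) / 16020.600028 = -1.073982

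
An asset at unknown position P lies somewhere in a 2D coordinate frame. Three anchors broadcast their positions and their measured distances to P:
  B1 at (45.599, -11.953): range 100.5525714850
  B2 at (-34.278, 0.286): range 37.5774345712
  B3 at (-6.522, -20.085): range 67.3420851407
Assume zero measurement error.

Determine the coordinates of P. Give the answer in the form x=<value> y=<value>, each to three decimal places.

x=-42.225 y=37.013

eq1: (x − 45.599)² + (y + 11.953)² = 100.5525714850²
eq2: (x + 34.278)² + (y − 0.286)² = 37.5774345712²
eq3: (x + 6.522)² + (y + 20.085)² = 67.3420851407²
eq2−eq1, eq2−eq3 (x²,y² cancel):
  159.754·x − 24.478·y = -7651.676113
  55.512·x − 40.742·y = -3852.012213
det = 159.754·-40.742 − -24.478·55.512 = -5149.874732
x = (-7651.676113·-40.742 − -24.478·-3852.012213) / -5149.874732 = -42.225305
y = (159.754·-3852.012213 − -7651.676113·55.512) / -5149.874732 = 37.013427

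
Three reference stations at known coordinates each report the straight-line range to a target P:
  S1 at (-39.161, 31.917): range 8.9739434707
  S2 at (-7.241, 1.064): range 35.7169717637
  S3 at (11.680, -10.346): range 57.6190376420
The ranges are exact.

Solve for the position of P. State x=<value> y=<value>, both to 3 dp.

x=-34.307 y=24.369

eq1: (x + 39.161)² + (y − 31.917)² = 8.9739434707²
eq2: (x + 7.241)² + (y − 1.064)² = 35.7169717637²
eq3: (x − 11.680)² + (y + 10.346)² = 57.6190376420²
eq1−eq3, eq1−eq2 (x²,y² cancel):
  101.682·x − 84.526·y = -5548.238531
  63.840·x − 61.706·y = -3693.885044
det = 101.682·-61.706 − -84.526·63.840 = -878.249652
x = (-5548.238531·-61.706 − -84.526·-3693.885044) / -878.249652 = -34.307192
y = (101.682·-3693.885044 − -5548.238531·63.840) / -878.249652 = 24.369006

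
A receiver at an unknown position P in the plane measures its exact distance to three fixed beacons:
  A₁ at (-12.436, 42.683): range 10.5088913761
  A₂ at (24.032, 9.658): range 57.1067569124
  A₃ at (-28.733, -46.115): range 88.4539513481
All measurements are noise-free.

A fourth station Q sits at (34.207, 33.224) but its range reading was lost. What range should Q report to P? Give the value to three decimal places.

eq1: (x + 12.436)² + (y − 42.683)² = 10.5088913761²
eq2: (x − 24.032)² + (y − 9.658)² = 57.1067569124²
eq3: (x + 28.733)² + (y + 46.115)² = 88.4539513481²
eq2−eq3, eq2−eq1 (x²,y² cancel):
  -105.530·x − 111.546·y = -2281.555298
  -72.936·x + 66.050·y = 4456.423484
det = -105.530·66.050 − -111.546·-72.936 = -15105.975556
x = (-2281.555298·66.050 − -111.546·4456.423484) / -15105.975556 = -22.931289
y = (-105.530·4456.423484 − -2281.555298·-72.936) / -15105.975556 = 42.148479
|P − Q| = √((-22.931289 − 34.207)² + (42.148479 − 33.224)²) = 57.831050

57.831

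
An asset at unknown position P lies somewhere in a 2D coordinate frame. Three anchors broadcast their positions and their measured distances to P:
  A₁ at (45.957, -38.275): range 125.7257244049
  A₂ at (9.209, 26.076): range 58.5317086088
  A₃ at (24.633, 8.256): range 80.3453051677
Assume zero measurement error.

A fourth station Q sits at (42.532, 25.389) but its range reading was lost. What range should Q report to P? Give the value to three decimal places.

eq1: (x − 45.957)² + (y + 38.275)² = 125.7257244049²
eq2: (x − 9.209)² + (y − 26.076)² = 58.5317086088²
eq3: (x − 24.633)² + (y − 8.256)² = 80.3453051677²
eq1−eq2, eq1−eq3 (x²,y² cancel):
  -73.496·x + 128.702·y = 9568.738847
  -42.648·x + 93.062·y = 6449.514466
det = -73.496·93.062 − 128.702·-42.648 = -1350.801856
x = (9568.738847·93.062 − 128.702·6449.514466) / -1350.801856 = -44.729405
y = (-73.496·6449.514466 − 9568.738847·-42.648) / -1350.801856 = 48.805042
|P − Q| = √((-44.729405 − 42.532)² + (48.805042 − 25.389)²) = 90.348569

90.349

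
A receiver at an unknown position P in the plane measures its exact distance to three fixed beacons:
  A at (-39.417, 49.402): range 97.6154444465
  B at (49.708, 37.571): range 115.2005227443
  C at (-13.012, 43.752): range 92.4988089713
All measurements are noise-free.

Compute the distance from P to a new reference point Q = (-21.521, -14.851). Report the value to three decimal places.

eq1: (x + 39.417)² + (y − 49.402)² = 97.6154444465²
eq2: (x − 49.708)² + (y − 37.571)² = 115.2005227443²
eq3: (x + 13.012)² + (y − 43.752)² = 92.4988089713²
eq3−eq1, eq3−eq2 (x²,y² cancel):
  -52.810·x + 11.300·y = 937.962512
  125.440·x − 12.362·y = -2916.215122
det = -52.810·-12.362 − 11.300·125.440 = -764.634780
x = (937.962512·-12.362 − 11.300·-2916.215122) / -764.634780 = -27.932470
y = (-52.810·-2916.215122 − 937.962512·125.440) / -764.634780 = -47.535509
|P − Q| = √((-27.932470 − -21.521)² + (-47.535509 − -14.851)²) = 33.307417

33.307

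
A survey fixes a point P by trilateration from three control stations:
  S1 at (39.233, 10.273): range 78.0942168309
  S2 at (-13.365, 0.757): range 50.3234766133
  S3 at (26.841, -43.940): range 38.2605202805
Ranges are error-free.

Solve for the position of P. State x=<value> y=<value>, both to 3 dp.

x=-11.012 y=-49.511

eq1: (x − 39.233)² + (y − 10.273)² = 78.0942168309²
eq2: (x + 13.365)² + (y − 0.757)² = 50.3234766133²
eq3: (x − 26.841)² + (y + 43.940)² = 38.2605202805²
eq1−eq3, eq1−eq2 (x²,y² cancel):
  -24.784·x − 108.426·y = 5641.239353
  -105.196·x − 19.032·y = 2100.687860
det = -24.784·-19.032 − -108.426·-105.196 = -10934.292408
x = (5641.239353·-19.032 − -108.426·2100.687860) / -10934.292408 = -11.011697
y = (-24.784·2100.687860 − 5641.239353·-105.196) / -10934.292408 = -49.511422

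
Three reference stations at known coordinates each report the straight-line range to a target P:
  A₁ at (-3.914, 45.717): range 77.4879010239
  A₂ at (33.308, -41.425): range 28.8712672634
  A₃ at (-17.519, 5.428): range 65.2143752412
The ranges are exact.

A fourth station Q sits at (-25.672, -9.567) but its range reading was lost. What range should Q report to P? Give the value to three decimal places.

eq1: (x + 3.914)² + (y − 45.717)² = 77.4879010239²
eq2: (x − 33.308)² + (y + 41.425)² = 28.8712672634²
eq3: (x + 17.519)² + (y − 5.428)² = 65.2143752412²
eq1−eq2, eq1−eq3 (x²,y² cancel):
  74.444·x − 174.284·y = 5890.914736
  -27.210·x − 80.578·y = -17.524873
det = 74.444·-80.578 − -174.284·-27.210 = -10740.816272
x = (5890.914736·-80.578 − -174.284·-17.524873) / -10740.816272 = 44.478224
y = (74.444·-17.524873 − 5890.914736·-27.210) / -10740.816272 = -14.802150
|P − Q| = √((44.478224 − -25.672)² + (-14.802150 − -9.567)²) = 70.345296

70.345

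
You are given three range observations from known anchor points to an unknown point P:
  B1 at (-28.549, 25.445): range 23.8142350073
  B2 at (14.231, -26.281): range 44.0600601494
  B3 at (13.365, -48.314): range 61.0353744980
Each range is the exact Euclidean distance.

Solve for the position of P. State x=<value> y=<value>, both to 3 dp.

x=-17.378 y=4.413

eq1: (x + 28.549)² + (y − 25.445)² = 23.8142350073²
eq2: (x − 14.231)² + (y + 26.281)² = 44.0600601494²
eq3: (x − 13.365)² + (y + 48.314)² = 61.0353744980²
eq1−eq3, eq1−eq2 (x²,y² cancel):
  83.828·x − 147.518·y = -2107.826756
  85.560·x − 103.452·y = -1943.452215
det = 83.828·-103.452 − -147.518·85.560 = 3949.465824
x = (-2107.826756·-103.452 − -147.518·-1943.452215) / 3949.465824 = -17.378373
y = (83.828·-1943.452215 − -2107.826756·85.560) / 3949.465824 = 4.413241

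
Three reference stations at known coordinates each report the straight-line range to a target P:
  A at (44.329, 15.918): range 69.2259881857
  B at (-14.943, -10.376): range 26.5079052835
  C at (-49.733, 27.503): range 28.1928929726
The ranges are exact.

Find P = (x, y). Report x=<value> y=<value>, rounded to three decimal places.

eq1: (x − 44.329)² + (y − 15.918)² = 69.2259881857²
eq2: (x + 14.943)² + (y + 10.376)² = 26.5079052835²
eq3: (x + 49.733)² + (y − 27.503)² = 28.1928929726²
eq3−eq1, eq3−eq2 (x²,y² cancel):
  188.124·x − 23.170·y = -5008.741559
  69.580·x − 75.758·y = -2806.661501
det = 188.124·-75.758 − -23.170·69.580 = -12639.729392
x = (-5008.741559·-75.758 − -23.170·-2806.661501) / -12639.729392 = -24.875683
y = (188.124·-2806.661501 − -5008.741559·69.580) / -12639.729392 = 14.200632

x=-24.876 y=14.201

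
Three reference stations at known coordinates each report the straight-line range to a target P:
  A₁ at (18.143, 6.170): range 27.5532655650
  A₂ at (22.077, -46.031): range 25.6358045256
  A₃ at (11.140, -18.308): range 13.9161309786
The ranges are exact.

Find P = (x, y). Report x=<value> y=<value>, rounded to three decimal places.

x=24.875 y=-20.548

eq1: (x − 18.143)² + (y − 6.170)² = 27.5532655650²
eq2: (x − 22.077)² + (y + 46.031)² = 25.6358045256²
eq3: (x − 11.140)² + (y + 18.308)² = 13.9161309786²
eq3−eq2, eq3−eq1 (x²,y² cancel):
  21.874·x − 55.446·y = 1683.428654
  14.006·x + 48.956·y = -657.568857
det = 21.874·48.956 − -55.446·14.006 = 1847.440220
x = (1683.428654·48.956 − -55.446·-657.568857) / 1847.440220 = 24.874618
y = (21.874·-657.568857 − 1683.428654·14.006) / 1847.440220 = -20.548304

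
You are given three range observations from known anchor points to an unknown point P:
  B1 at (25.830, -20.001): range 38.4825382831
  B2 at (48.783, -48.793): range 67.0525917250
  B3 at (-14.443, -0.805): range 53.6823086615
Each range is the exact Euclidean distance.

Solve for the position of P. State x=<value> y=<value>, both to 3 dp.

eq1: (x − 25.830)² + (y + 20.001)² = 38.4825382831²
eq2: (x − 48.783)² + (y + 48.793)² = 67.0525917250²
eq3: (x + 14.443)² + (y + 0.805)² = 53.6823086615²
eq3−eq1, eq3−eq2 (x²,y² cancel):
  80.546·x − 38.392·y = 2258.865138
  126.452·x − 95.976·y = 2937.029870
det = 80.546·-95.976 − -38.392·126.452 = -2875.737712
x = (2258.865138·-95.976 − -38.392·2937.029870) / -2875.737712 = 36.177983
y = (80.546·2937.029870 − 2258.865138·126.452) / -2875.737712 = 17.064145

x=36.178 y=17.064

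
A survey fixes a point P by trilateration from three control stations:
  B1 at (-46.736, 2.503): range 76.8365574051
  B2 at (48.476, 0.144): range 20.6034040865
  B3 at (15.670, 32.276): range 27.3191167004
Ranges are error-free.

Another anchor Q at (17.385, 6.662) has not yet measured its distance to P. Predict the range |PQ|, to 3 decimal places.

eq1: (x + 46.736)² + (y − 2.503)² = 76.8365574051²
eq2: (x − 48.476)² + (y − 0.144)² = 20.6034040865²
eq3: (x − 15.670)² + (y − 32.276)² = 27.3191167004²
eq1−eq2, eq1−eq3 (x²,y² cancel):
  190.424·x − 4.718·y = 5638.780901
  124.812·x + 59.546·y = 4254.292788
det = 190.424·59.546 − -4.718·124.812 = 11927.850520
x = (5638.780901·59.546 − -4.718·4254.292788) / 11927.850520 = 29.832584
y = (190.424·4254.292788 − 5638.780901·124.812) / 11927.850520 = 8.914593
|P − Q| = √((29.832584 − 17.385)² + (8.914593 − 6.662)²) = 12.649764

12.650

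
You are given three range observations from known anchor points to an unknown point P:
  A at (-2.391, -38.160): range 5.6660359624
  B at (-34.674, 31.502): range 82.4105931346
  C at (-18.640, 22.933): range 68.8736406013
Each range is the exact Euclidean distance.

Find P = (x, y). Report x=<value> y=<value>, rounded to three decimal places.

x=-0.609 y=-43.538

eq1: (x + 2.391)² + (y + 38.160)² = 5.6660359624²
eq2: (x + 34.674)² + (y − 31.502)² = 82.4105931346²
eq3: (x + 18.640)² + (y − 22.933)² = 68.8736406013²
eq3−eq1, eq3−eq2 (x²,y² cancel):
  32.498·x − 122.186·y = 5300.004798
  -32.068·x + 17.138·y = -726.637300
det = 32.498·17.138 − -122.186·-32.068 = -3361.309924
x = (5300.004798·17.138 − -122.186·-726.637300) / -3361.309924 = -0.608863
y = (32.498·-726.637300 − 5300.004798·-32.068) / -3361.309924 = -43.538471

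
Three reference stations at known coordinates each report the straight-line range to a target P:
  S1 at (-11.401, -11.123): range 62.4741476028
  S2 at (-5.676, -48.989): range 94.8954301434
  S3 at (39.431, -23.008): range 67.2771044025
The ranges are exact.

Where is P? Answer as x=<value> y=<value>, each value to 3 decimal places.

x=21.668 y=41.882

eq1: (x + 11.401)² + (y + 11.123)² = 62.4741476028²
eq2: (x + 5.676)² + (y + 48.989)² = 94.8954301434²
eq3: (x − 39.431)² + (y + 23.008)² = 67.2771044025²
eq1−eq2, eq1−eq3 (x²,y² cancel):
  11.450·x − 75.732·y = -2923.688376
  101.664·x − 23.770·y = 1207.278237
det = 11.450·-23.770 − -75.732·101.664 = 7427.051548
x = (-2923.688376·-23.770 − -75.732·1207.278237) / 7427.051548 = 21.667504
y = (11.450·1207.278237 − -2923.688376·101.664) / 7427.051548 = 41.881652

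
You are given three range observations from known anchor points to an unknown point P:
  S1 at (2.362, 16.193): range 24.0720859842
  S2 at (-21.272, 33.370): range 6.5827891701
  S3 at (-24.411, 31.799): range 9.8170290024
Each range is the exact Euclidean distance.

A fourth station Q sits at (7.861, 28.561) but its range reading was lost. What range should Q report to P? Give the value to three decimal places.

23.021

eq1: (x − 2.362)² + (y − 16.193)² = 24.0720859842²
eq2: (x + 21.272)² + (y − 33.370)² = 6.5827891701²
eq3: (x + 24.411)² + (y − 31.799)² = 9.8170290024²
eq2−eq3, eq2−eq1 (x²,y² cancel):
  -6.278·x − 3.142·y = -12.022507
  47.268·x − 34.354·y = -1834.394801
det = -6.278·-34.354 − -3.142·47.268 = 364.190468
x = (-12.022507·-34.354 − -3.142·-1834.394801) / 364.190468 = -14.691893
y = (-6.278·-1834.394801 − -12.022507·47.268) / 364.190468 = 33.182116
|P − Q| = √((-14.691893 − 7.861)² + (33.182116 − 28.561)²) = 23.021461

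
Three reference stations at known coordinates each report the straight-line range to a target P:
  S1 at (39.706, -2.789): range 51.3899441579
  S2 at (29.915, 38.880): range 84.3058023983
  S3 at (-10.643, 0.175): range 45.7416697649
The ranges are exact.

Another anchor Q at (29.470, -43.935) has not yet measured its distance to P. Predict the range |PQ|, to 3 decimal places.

eq1: (x − 39.706)² + (y + 2.789)² = 51.3899441579²
eq2: (x − 29.915)² + (y − 38.880)² = 84.3058023983²
eq3: (x + 10.643)² + (y − 0.175)² = 45.7416697649²
eq2−eq1, eq2−eq3 (x²,y² cancel):
  19.582·x − 83.338·y = 3644.325289
  -81.116·x − 77.410·y = 2721.910414
det = 19.582·-77.410 − -83.338·-81.116 = -8275.887828
x = (3644.325289·-77.410 − -83.338·2721.910414) / -8275.887828 = 6.678274
y = (19.582·2721.910414 − 3644.325289·-81.116) / -8275.887828 = -42.160255
|P − Q| = √((6.678274 − 29.470)² + (-42.160255 − -43.935)²) = 22.860719

22.861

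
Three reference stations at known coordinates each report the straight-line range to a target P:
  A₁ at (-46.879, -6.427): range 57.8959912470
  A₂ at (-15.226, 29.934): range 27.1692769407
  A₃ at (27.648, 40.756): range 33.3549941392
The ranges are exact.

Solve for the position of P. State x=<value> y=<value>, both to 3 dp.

x=7.114 y=14.471

eq1: (x + 46.879)² + (y + 6.427)² = 57.8959912470²
eq2: (x + 15.226)² + (y − 29.934)² = 27.1692769407²
eq3: (x − 27.648)² + (y − 40.756)² = 33.3549941392²
eq1−eq3, eq1−eq2 (x²,y² cancel):
  149.054·x + 94.366·y = 2425.906638
  63.306·x + 72.722·y = 1502.704655
det = 149.054·72.722 − 94.366·63.306 = 4865.570992
x = (2425.906638·72.722 − 94.366·1502.704655) / 4865.570992 = 7.113770
y = (149.054·1502.704655 − 2425.906638·63.306) / 4865.570992 = 14.471003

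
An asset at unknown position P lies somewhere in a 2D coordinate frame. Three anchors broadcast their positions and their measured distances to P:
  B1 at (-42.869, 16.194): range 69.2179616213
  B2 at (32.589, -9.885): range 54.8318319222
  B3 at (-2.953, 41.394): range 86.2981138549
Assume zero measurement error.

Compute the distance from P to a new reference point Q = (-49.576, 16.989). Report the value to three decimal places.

eq1: (x + 42.869)² + (y − 16.194)² = 69.2179616213²
eq2: (x − 32.589)² + (y + 9.885)² = 54.8318319222²
eq3: (x + 2.953)² + (y − 41.394)² = 86.2981138549²
eq1−eq2, eq1−eq3 (x²,y² cancel):
  150.916·x − 52.158·y = 844.355768
  79.832·x + 50.400·y = -3034.051596
det = 150.916·50.400 − -52.158·79.832 = 11770.043856
x = (844.355768·50.400 − -52.158·-3034.051596) / 11770.043856 = -9.829575
y = (150.916·-3034.051596 − 844.355768·79.832) / 11770.043856 = -44.629701
|P − Q| = √((-9.829575 − -49.576)² + (-44.629701 − 16.989)²) = 73.325593

73.326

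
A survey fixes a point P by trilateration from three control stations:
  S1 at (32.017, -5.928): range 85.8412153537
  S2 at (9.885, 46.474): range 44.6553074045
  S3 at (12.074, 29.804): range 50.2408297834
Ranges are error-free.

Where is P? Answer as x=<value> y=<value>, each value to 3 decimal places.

x=-34.743 y=48.033

eq1: (x − 32.017)² + (y + 5.928)² = 85.8412153537²
eq2: (x − 9.885)² + (y − 46.474)² = 44.6553074045²
eq3: (x − 12.074)² + (y − 29.804)² = 50.2408297834²
eq2−eq1, eq2−eq3 (x²,y² cancel):
  44.264·x − 104.804·y = -6571.934202
  4.378·x − 33.340·y = -1753.530507
det = 44.264·-33.340 − -104.804·4.378 = -1016.929848
x = (-6571.934202·-33.340 − -104.804·-1753.530507) / -1016.929848 = -34.743080
y = (44.264·-1753.530507 − -6571.934202·4.378) / -1016.929848 = 48.033152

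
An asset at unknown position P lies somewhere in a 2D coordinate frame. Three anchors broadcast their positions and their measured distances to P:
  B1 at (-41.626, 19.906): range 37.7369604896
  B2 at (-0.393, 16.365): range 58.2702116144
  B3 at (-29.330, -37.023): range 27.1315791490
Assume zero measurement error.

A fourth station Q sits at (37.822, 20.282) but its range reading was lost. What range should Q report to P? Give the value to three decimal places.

eq1: (x + 41.626)² + (y − 19.906)² = 37.7369604896²
eq2: (x + 0.393)² + (y − 16.365)² = 58.2702116144²
eq3: (x + 29.330)² + (y + 37.023)² = 27.1315791490²
eq2−eq3, eq2−eq1 (x²,y² cancel):
  -57.874·x − 106.776·y = 4622.278729
  -82.466·x + 7.082·y = 3832.344413
det = -57.874·7.082 − -106.776·-82.466 = -9215.253284
x = (4622.278729·7.082 − -106.776·3832.344413) / -9215.253284 = -47.957161
y = (-57.874·3832.344413 − 4622.278729·-82.466) / -9215.253284 = -17.296078
|P − Q| = √((-47.957161 − 37.822)² + (-17.296078 − 20.282)²) = 93.649220

93.649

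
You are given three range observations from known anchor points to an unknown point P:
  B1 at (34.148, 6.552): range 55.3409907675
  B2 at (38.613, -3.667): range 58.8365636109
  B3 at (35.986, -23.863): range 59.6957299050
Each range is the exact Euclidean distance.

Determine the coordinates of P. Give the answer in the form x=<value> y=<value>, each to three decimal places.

x=-20.223 y=-3.761

eq1: (x − 34.148)² + (y − 6.552)² = 55.3409907675²
eq2: (x − 38.613)² + (y + 3.667)² = 58.8365636109²
eq3: (x − 35.986)² + (y + 23.863)² = 59.6957299050²
eq3−eq2, eq3−eq1 (x²,y² cancel):
  5.254·x + 40.392·y = -258.185356
  -3.676·x + 60.830·y = -154.465447
det = 5.254·60.830 − 40.392·-3.676 = 468.081812
x = (-258.185356·60.830 − 40.392·-154.465447) / 468.081812 = -20.223488
y = (5.254·-154.465447 − -258.185356·-3.676) / 468.081812 = -3.761417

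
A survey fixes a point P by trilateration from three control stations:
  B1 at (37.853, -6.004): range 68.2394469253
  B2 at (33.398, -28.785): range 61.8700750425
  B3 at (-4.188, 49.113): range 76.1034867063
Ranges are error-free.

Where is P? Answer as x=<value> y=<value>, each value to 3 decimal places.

eq1: (x − 37.853)² + (y + 6.004)² = 68.2394469253²
eq2: (x − 33.398)² + (y + 28.785)² = 61.8700750425²
eq3: (x + 4.188)² + (y − 49.113)² = 76.1034867063²
eq1−eq3, eq1−eq2 (x²,y² cancel):
  -84.082·x + 110.234·y = -174.390084
  -8.910·x − 45.562·y = 1303.820935
det = -84.082·-45.562 − 110.234·-8.910 = 4813.129024
x = (-174.390084·-45.562 − 110.234·1303.820935) / 4813.129024 = -28.210305
y = (-84.082·1303.820935 − -174.390084·-8.910) / 4813.129024 = -23.099669

x=-28.210 y=-23.100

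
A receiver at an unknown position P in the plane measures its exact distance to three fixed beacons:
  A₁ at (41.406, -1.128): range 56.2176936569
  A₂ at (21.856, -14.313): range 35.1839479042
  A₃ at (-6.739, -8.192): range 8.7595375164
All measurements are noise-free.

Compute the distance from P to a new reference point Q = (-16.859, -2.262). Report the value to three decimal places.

12.225

eq1: (x − 41.406)² + (y + 1.128)² = 56.2176936569²
eq2: (x − 21.856)² + (y + 14.313)² = 35.1839479042²
eq3: (x + 6.739)² + (y + 8.192)² = 8.7595375164²
eq2−eq3, eq2−eq1 (x²,y² cancel):
  -57.190·x + 12.242·y = 591.156973
  39.100·x + 26.370·y = -889.336375
det = -57.190·26.370 − 12.242·39.100 = -1986.762500
x = (591.156973·26.370 − 12.242·-889.336375) / -1986.762500 = -13.326236
y = (-57.190·-889.336375 − 591.156973·39.100) / -1986.762500 = -13.965892
|P − Q| = √((-13.326236 − -16.859)² + (-13.965892 − -2.262)²) = 12.225445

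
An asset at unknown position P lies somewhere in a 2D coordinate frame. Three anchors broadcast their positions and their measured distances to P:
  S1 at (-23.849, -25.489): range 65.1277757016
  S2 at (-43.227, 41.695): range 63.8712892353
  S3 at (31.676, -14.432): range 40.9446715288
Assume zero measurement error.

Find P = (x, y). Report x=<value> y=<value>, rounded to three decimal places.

x=18.212 y=24.236

eq1: (x + 23.849)² + (y + 25.489)² = 65.1277757016²
eq2: (x + 43.227)² + (y − 41.695)² = 63.8712892353²
eq3: (x − 31.676)² + (y + 14.432)² = 40.9446715288²
eq1−eq2, eq1−eq3 (x²,y² cancel):
  -38.756·x + 134.368·y = 2550.668211
  111.050·x + 22.114·y = 2558.348719
det = -38.756·22.114 − 134.368·111.050 = -15778.616584
x = (2550.668211·22.114 − 134.368·2558.348719) / -15778.616584 = 18.211655
y = (-38.756·2558.348719 − 2550.668211·111.050) / -15778.616584 = 24.235526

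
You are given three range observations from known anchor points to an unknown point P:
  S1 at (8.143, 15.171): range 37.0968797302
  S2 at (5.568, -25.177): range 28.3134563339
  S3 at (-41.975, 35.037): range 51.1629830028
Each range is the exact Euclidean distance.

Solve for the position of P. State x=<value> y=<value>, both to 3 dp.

eq1: (x − 8.143)² + (y − 15.171)² = 37.0968797302²
eq2: (x − 5.568)² + (y + 25.177)² = 28.3134563339²
eq3: (x + 41.975)² + (y − 35.037)² = 51.1629830028²
eq2−eq3, eq2−eq1 (x²,y² cancel):
  -95.086·x + 120.428·y = 508.609021
  5.150·x + 80.696·y = -942.942939
det = -95.086·80.696 − 120.428·5.150 = -8293.264056
x = (508.609021·80.696 − 120.428·-942.942939) / -8293.264056 = -18.641568
y = (-95.086·-942.942939 − 508.609021·5.150) / -8293.264056 = -10.495426

x=-18.642 y=-10.495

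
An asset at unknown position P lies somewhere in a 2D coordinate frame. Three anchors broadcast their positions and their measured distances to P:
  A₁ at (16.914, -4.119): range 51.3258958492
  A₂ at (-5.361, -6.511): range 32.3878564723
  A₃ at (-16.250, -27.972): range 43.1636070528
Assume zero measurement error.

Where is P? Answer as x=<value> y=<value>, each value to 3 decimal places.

eq1: (x − 16.914)² + (y + 4.119)² = 51.3258958492²
eq2: (x + 5.361)² + (y + 6.511)² = 32.3878564723²
eq3: (x + 16.250)² + (y + 27.972)² = 43.1636070528²
eq3−eq1, eq3−eq2 (x²,y² cancel):
  66.328·x + 47.706·y = -1514.696338
  21.778·x + 42.922·y = -161.238115
det = 66.328·42.922 − 47.706·21.778 = 1807.989148
x = (-1514.696338·42.922 − 47.706·-161.238115) / 1807.989148 = -31.704709
y = (66.328·-161.238115 − -1514.696338·21.778) / 1807.989148 = 12.329972

x=-31.705 y=12.330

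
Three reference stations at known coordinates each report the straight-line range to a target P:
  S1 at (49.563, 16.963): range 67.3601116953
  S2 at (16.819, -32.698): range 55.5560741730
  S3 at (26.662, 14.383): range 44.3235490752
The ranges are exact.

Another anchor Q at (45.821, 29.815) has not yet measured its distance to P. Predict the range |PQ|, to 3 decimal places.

eq1: (x − 49.563)² + (y − 16.963)² = 67.3601116953²
eq2: (x − 16.819)² + (y + 32.698)² = 55.5560741730²
eq3: (x − 26.662)² + (y − 14.383)² = 44.3235490752²
eq2−eq1, eq2−eq3 (x²,y² cancel):
  65.488·x + 99.322·y = -58.710897
  19.686·x + 94.162·y = 687.595343
det = 65.488·94.162 − 99.322·19.686 = 4211.228164
x = (-58.710897·94.162 − 99.322·687.595343) / 4211.228164 = -17.529727
y = (65.488·687.595343 − -58.710897·19.686) / 4211.228164 = 10.967116
|P − Q| = √((-17.529727 − 45.821)² + (10.967116 − 29.815)²) = 66.095063

66.095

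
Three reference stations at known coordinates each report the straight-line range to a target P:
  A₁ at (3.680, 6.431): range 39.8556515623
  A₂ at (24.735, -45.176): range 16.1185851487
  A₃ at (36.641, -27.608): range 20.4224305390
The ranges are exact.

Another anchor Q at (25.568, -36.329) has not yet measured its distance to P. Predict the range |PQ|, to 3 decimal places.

10.328

eq1: (x − 3.680)² + (y − 6.431)² = 39.8556515623²
eq2: (x − 24.735)² + (y + 45.176)² = 16.1185851487²
eq3: (x − 36.641)² + (y + 27.608)² = 20.4224305390²
eq2−eq3, eq2−eq1 (x²,y² cancel):
  23.812·x + 35.136·y = -705.193538
  -42.110·x + 103.214·y = -3926.455214
det = 23.812·103.214 − 35.136·-42.110 = 3937.308728
x = (-705.193538·103.214 − 35.136·-3926.455214) / 3937.308728 = 16.552953
y = (23.812·-3926.455214 − -705.193538·-42.110) / 3937.308728 = -31.288492
|P − Q| = √((16.552953 − 25.568)² + (-31.288492 − -36.329)²) = 10.328495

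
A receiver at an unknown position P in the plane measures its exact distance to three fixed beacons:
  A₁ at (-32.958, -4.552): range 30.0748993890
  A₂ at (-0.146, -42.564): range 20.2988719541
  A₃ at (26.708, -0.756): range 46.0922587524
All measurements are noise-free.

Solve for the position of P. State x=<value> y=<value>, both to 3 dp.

x=-11.864 y=-25.989

eq1: (x + 32.958)² + (y + 4.552)² = 30.0748993890²
eq2: (x + 0.146)² + (y + 42.564)² = 20.2988719541²
eq3: (x − 26.708)² + (y + 0.756)² = 46.0922587524²
eq1−eq2, eq1−eq3 (x²,y² cancel):
  65.624·x − 76.024·y = 1197.220315
  119.332·x + 7.592·y = -1613.058412
det = 65.624·7.592 − -76.024·119.332 = 9570.313376
x = (1197.220315·7.592 − -76.024·-1613.058412) / 9570.313376 = -11.863964
y = (65.624·-1613.058412 − 1197.220315·119.332) / 9570.313376 = -25.988913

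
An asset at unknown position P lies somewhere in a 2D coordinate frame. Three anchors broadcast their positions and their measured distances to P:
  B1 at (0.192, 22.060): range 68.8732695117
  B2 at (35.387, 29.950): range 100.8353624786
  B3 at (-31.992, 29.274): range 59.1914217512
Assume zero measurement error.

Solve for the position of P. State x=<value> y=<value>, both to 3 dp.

eq1: (x − 0.192)² + (y − 22.060)² = 68.8732695117²
eq2: (x − 35.387)² + (y − 29.950)² = 100.8353624786²
eq3: (x + 31.992)² + (y − 29.274)² = 59.1914217512²
eq2−eq3, eq2−eq1 (x²,y² cancel):
  -134.758·x − 1.352·y = 6395.358788
  -70.390·x − 15.780·y = 3761.681268
det = -134.758·-15.780 − -1.352·-70.390 = 2031.313960
x = (6395.358788·-15.780 − -1.352·3761.681268) / 2031.313960 = -47.177822
y = (-134.758·3761.681268 − 6395.358788·-70.390) / 2031.313960 = -27.936272

x=-47.178 y=-27.936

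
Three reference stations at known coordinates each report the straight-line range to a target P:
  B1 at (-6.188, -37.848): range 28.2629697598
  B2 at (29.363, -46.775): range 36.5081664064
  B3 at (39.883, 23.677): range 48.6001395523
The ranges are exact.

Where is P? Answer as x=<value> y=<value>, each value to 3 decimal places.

x=10.858 y=-15.304

eq1: (x + 6.188)² + (y + 37.848)² = 28.2629697598²
eq2: (x − 29.363)² + (y + 46.775)² = 36.5081664064²
eq3: (x − 39.883)² + (y − 23.677)² = 48.6001395523²
eq2−eq3, eq2−eq1 (x²,y² cancel):
  21.040·x + 140.904·y = -1927.959726
  -71.102·x + 17.854·y = -1045.273191
det = 21.040·17.854 − 140.904·-71.102 = 10394.204368
x = (-1927.959726·17.854 − 140.904·-1045.273191) / 10394.204368 = 10.858107
y = (21.040·-1045.273191 − -1927.959726·-71.102) / 10394.204368 = -15.304138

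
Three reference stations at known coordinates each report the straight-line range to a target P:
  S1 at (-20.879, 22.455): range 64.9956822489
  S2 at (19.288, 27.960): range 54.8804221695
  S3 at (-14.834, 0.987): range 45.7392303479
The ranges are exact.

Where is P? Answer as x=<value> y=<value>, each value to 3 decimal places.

eq1: (x + 20.879)² + (y − 22.455)² = 64.9956822489²
eq2: (x − 19.288)² + (y − 27.960)² = 54.8804221695²
eq3: (x + 14.834)² + (y − 0.987)² = 45.7392303479²
eq2−eq1, eq2−eq3 (x²,y² cancel):
  -80.334·x − 11.010·y = -1426.206851
  -68.244·x − 53.946·y = -12.983274
det = -80.334·-53.946 − -11.010·-68.244 = 3582.331524
x = (-1426.206851·-53.946 − -11.010·-12.983274) / 3582.331524 = 21.437214
y = (-80.334·-12.983274 − -1426.206851·-68.244) / 3582.331524 = -26.878323

x=21.437 y=-26.878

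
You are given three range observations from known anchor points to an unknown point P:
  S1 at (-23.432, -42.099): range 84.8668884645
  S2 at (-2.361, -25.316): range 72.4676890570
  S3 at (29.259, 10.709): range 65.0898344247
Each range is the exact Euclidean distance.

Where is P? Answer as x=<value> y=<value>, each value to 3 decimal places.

eq1: (x + 23.432)² + (y + 42.099)² = 84.8668884645²
eq2: (x + 2.361)² + (y + 25.316)² = 72.4676890570²
eq3: (x − 29.259)² + (y − 10.709)² = 65.0898344247²
eq1−eq3, eq1−eq2 (x²,y² cancel):
  105.382·x + 105.616·y = 1615.089549
  42.142·x + 33.566·y = 275.912552
det = 105.382·33.566 − 105.616·42.142 = -913.617260
x = (1615.089549·33.566 − 105.616·275.912552) / -913.617260 = -27.441815
y = (105.382·275.912552 − 1615.089549·42.142) / -913.617260 = 42.673107

x=-27.442 y=42.673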